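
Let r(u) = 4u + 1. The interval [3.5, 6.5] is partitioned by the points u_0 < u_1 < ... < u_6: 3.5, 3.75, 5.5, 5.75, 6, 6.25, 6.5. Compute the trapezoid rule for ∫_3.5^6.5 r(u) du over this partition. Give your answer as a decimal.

63

Subinterval widths: 0.25, 1.75, 0.25, 0.25, 0.25, 0.25.
r(3.5) = 15, r(3.75) = 16, r(5.5) = 23, r(5.75) = 24, r(6) = 25, r(6.25) = 26, r(6.5) = 27.
On each subinterval the trapezoid contributes (Δu_i/2)·[r(u_{i-1}) + r(u_i)].
Sum = 63.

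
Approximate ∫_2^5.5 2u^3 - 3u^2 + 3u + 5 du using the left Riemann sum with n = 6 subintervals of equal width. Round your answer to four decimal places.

279.4227

Δu = (5.5 − 2)/6 = 7/12.
Left endpoints: 2, 31/12, 19/6, 3.75, 13/3, 59/12.
f(2) = 15, f(31/12) = 23509/864, f(19/6) = 1294/27, f(3.75) = 79.53125, f(13/3) = 3359/27, f(59/12) = 159785/864.
Sum = Δu · [f(2) + f(31/12) + f(19/6) + ...].
Sum ≈ 279.4227.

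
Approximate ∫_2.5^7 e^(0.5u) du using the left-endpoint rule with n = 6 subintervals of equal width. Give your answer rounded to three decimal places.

Δu = (7 − 2.5)/6 = 0.75.
Left endpoints: 2.5, 3.25, 4, 4.75, 5.5, 6.25.
f(2.5) ≈ 3.490, f(3.25) ≈ 5.078, f(4) ≈ 7.389, f(4.75) ≈ 10.751, f(5.5) ≈ 15.643, f(6.25) ≈ 22.760.
Sum = Δu · [f(2.5) + f(3.25) + f(4) + ...].
Sum ≈ 48.834.

48.834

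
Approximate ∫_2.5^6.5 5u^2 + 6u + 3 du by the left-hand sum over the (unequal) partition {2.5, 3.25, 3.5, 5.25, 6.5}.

Subinterval widths: 0.75, 0.25, 1.75, 1.25.
Left endpoints: 2.5, 3.25, 3.5, 5.25.
f(2.5) = 49.25, f(3.25) = 75.3125, f(3.5) = 85.25, f(5.25) = 172.3125.
Sum = Σ Δu_i · f(u_i).
Sum = 420.34375.

420.34375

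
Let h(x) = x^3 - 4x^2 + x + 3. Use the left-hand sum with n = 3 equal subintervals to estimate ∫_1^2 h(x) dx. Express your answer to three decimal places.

-0.407

Δx = (2 − 1)/3 = 1/3.
Left endpoints: 1, 4/3, 5/3.
h(1) = 1, h(4/3) = -11/27, h(5/3) = -49/27.
Sum = Δx · [h(1) + h(4/3) + h(5/3)].
Sum ≈ -0.407.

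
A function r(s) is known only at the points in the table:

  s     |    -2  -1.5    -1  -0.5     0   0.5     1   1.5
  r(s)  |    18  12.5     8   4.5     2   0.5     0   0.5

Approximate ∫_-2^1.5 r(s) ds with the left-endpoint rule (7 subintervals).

Δs = 0.5.
Sum = 0.5·[18 + 12.5 + 8 + 4.5 + 2 + 0.5 + 0] = 22.75.

22.75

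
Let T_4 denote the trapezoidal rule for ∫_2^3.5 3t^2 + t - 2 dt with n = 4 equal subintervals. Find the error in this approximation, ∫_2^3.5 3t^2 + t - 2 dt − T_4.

Exact integral: ∫_2^3.5 f(t) dt = 36.
T_4 = 36.10546875.
Error = 36 − 36.10546875 = -0.10546875.

-0.10546875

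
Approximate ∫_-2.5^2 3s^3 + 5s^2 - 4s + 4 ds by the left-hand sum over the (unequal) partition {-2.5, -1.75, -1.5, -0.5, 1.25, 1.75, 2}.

Subinterval widths: 0.75, 0.25, 1, 1.75, 0.5, 0.25.
Left endpoints: -2.5, -1.75, -1.5, -0.5, 1.25, 1.75.
f(-2.5) = -1.625, f(-1.75) = 10.234375, f(-1.5) = 11.125, f(-0.5) = 6.875, f(1.25) = 12.671875, f(1.75) = 28.390625.
Sum = Σ Δs_i · f(s_i).
Sum = 37.9296875.

37.9296875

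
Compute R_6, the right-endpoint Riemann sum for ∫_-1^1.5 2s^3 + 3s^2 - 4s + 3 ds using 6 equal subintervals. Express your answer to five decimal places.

12.25260

Δs = (1.5 − (-1))/6 = 5/12.
Right endpoints: -7/12, -1/6, 0.25, 2/3, 13/12, 1.5.
f(-7/12) = 5147/864, f(-1/6) = 101/27, f(0.25) = 2.21875, f(2/3) = 61/27, f(13/12) = 4087/864, f(1.5) = 10.5.
Sum = Δs · [f(-7/12) + f(-1/6) + f(0.25) + ...].
Sum ≈ 12.25260.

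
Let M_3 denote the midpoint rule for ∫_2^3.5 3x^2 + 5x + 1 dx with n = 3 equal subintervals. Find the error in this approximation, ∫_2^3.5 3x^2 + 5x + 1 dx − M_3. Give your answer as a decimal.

0.09375

Exact integral: ∫_2^3.5 f(x) dx = 57.
M_3 = 56.90625.
Error = 57 − 56.90625 = 0.09375.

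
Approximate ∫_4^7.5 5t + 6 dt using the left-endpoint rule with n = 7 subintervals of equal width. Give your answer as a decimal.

117.25

Δt = (7.5 − 4)/7 = 0.5.
Left endpoints: 4, 4.5, 5, 5.5, 6, 6.5, 7.
f(4) = 26, f(4.5) = 28.5, f(5) = 31, f(5.5) = 33.5, f(6) = 36, f(6.5) = 38.5, f(7) = 41.
Sum = Δt · [f(4) + f(4.5) + f(5) + ...].
Sum = 117.25.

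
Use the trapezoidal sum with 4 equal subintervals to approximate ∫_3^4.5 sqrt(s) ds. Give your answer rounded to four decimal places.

Δs = (4.5 − 3)/4 = 0.375.
f(3) ≈ 1.7321, f(3.375) ≈ 1.8371, f(3.75) ≈ 1.9365, f(4.125) ≈ 2.0310, f(4.5) ≈ 2.1213.
T_4 = (Δs/2)·[f(s_0) + 2f(s_1) + 2f(s_2) + 2f(s_3) + f(s_4)].
Sum ≈ 2.8992.

2.8992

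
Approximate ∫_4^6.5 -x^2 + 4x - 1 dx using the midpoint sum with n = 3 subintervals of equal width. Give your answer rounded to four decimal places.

-20.0637

Δx = (6.5 − 4)/3 = 5/6.
Midpoints: 53/12, 5.25, 73/12.
f(53/12) = -409/144, f(5.25) = -7.5625, f(73/12) = -1969/144.
Sum = Δx · [f(53/12) + f(5.25) + f(73/12)].
Sum ≈ -20.0637.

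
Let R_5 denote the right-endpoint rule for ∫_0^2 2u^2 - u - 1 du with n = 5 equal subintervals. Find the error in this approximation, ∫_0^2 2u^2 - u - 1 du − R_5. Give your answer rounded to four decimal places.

Exact integral: ∫_0^2 f(u) du ≈ 1.333333.
R_5 = 2.64.
Error ≈ 1.333333 − 2.64 ≈ -1.3067.

-1.3067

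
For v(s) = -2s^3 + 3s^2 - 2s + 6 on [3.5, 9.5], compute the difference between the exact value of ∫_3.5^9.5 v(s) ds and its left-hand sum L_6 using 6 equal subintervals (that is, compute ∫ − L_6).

-667.5

Exact integral: ∫_3.5^9.5 v(s) ds = -3225.
L_6 = -2557.5.
Error = -3225 − (-2557.5) = -667.5.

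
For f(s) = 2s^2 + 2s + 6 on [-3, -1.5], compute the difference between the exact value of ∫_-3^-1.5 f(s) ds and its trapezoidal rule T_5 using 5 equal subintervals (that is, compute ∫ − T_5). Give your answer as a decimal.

-0.045

Exact integral: ∫_-3^-1.5 f(s) ds = 18.
T_5 = 18.045.
Error = 18 − 18.045 = -0.045.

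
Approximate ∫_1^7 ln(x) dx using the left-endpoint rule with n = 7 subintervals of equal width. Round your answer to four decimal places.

6.7362

Δx = (7 − 1)/7 = 6/7.
Left endpoints: 1, 13/7, 19/7, 25/7, 31/7, 37/7, 43/7.
f(1) ≈ 0.0000, f(13/7) ≈ 0.6190, f(19/7) ≈ 0.9985, f(25/7) ≈ 1.2730, f(31/7) ≈ 1.4881, f(37/7) ≈ 1.6650, f(43/7) ≈ 1.8153.
Sum = Δx · [f(1) + f(13/7) + f(19/7) + ...].
Sum ≈ 6.7362.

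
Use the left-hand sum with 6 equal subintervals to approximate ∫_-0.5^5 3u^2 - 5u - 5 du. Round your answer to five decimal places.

16.63368

Δu = (5 − (-0.5))/6 = 11/12.
Left endpoints: -0.5, 5/12, 4/3, 2.25, 19/6, 49/12.
f(-0.5) = -1.75, f(5/12) = -6.5625, f(4/3) = -19/3, f(2.25) = -1.0625, f(19/6) = 9.25, f(49/12) = 1181/48.
Sum = Δu · [f(-0.5) + f(5/12) + f(4/3) + ...].
Sum ≈ 16.63368.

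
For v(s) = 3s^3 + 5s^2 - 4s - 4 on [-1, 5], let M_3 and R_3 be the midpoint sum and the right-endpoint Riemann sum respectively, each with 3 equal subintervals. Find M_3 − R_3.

-612

M_3 = 560.
R_3 = 1172.
M_3 − R_3 = -612.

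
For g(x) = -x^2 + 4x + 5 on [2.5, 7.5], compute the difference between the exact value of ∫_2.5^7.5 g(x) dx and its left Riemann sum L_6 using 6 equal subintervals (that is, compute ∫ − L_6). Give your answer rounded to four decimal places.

-11.9213

Exact integral: ∫_2.5^7.5 g(x) dx ≈ -10.416667.
L_6 ≈ 1.504630.
Error ≈ -10.416667 − 1.504630 ≈ -11.9213.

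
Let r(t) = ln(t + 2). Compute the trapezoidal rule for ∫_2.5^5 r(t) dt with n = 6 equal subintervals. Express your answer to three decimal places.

Δt = (5 − 2.5)/6 = 5/12.
r(2.5) ≈ 1.504, r(35/12) ≈ 1.593, r(10/3) ≈ 1.674, r(3.75) ≈ 1.749, r(25/6) ≈ 1.819, r(55/12) ≈ 1.885, r(5) ≈ 1.946.
T_6 = (Δt/2)·[r(t_0) + 2r(t_1) + ... + 2r(t_{5}) + r(t_6)].
Sum ≈ 4.352.

4.352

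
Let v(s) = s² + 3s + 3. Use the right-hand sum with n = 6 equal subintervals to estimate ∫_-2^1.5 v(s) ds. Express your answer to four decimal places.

Δs = (1.5 − (-2))/6 = 7/12.
Right endpoints: -17/12, -5/6, -0.25, 1/3, 11/12, 1.5.
v(-17/12) = 109/144, v(-5/6) = 43/36, v(-0.25) = 2.3125, v(1/3) = 37/9, v(11/12) = 949/144, v(1.5) = 9.75.
Sum = Δs · [v(-17/12) + v(-5/6) + v(-0.25) + ...].
Sum ≈ 14.4172.

14.4172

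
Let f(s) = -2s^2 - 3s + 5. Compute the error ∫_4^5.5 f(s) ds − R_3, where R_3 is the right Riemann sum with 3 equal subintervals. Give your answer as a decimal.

8.375

Exact integral: ∫_4^5.5 f(s) ds = -82.125.
R_3 = -90.5.
Error = -82.125 − (-90.5) = 8.375.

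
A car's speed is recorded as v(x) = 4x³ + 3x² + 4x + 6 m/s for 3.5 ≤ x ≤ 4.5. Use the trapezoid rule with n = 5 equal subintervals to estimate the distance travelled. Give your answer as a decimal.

Δx = (4.5 − 3.5)/5 = 0.2.
v(3.5) = 228.25, v(3.7) = 264.482, v(3.9) = 304.506, v(4.1) = 348.514, v(4.3) = 396.698, v(4.5) = 449.25.
T_5 = (Δx/2)·[v(x_0) + 2v(x_1) + ... + 2v(x_{4}) + v(x_5)].
Sum = 330.59.

330.59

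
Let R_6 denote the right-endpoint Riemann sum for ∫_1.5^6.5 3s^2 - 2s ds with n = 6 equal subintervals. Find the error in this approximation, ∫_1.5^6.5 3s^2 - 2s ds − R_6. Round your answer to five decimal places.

-47.56944

Exact integral: ∫_1.5^6.5 f(s) ds = 231.25.
R_6 ≈ 278.8194444.
Error ≈ 231.25 − 278.8194444 ≈ -47.56944.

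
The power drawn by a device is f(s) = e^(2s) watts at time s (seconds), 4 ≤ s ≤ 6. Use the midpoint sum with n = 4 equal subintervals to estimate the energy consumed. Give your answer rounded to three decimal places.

76652.885

Δs = (6 − 4)/4 = 0.5.
Midpoints: 4.25, 4.75, 5.25, 5.75.
f(4.25) ≈ 4914.769, f(4.75) ≈ 13359.727, f(5.25) ≈ 36315.503, f(5.75) ≈ 98715.771.
Sum = Δs · [f(4.25) + f(4.75) + f(5.25) + f(5.75)].
Sum ≈ 76652.885.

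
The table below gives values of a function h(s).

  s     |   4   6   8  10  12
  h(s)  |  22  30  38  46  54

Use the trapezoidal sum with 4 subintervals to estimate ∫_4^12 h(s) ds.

304

Δs = 2.
T_4 = (2/2)·[22 + 2·30 + 2·38 + 2·46 + 54] = 304.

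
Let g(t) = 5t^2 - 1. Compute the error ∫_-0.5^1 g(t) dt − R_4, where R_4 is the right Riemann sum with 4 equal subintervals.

-0.87890625

Exact integral: ∫_-0.5^1 g(t) dt = 0.375.
R_4 = 1.25390625.
Error = 0.375 − 1.25390625 = -0.87890625.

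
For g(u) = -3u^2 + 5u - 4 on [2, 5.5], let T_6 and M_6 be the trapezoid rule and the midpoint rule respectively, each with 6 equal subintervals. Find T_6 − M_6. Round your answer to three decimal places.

T_6 ≈ -107.34549.
M_6 ≈ -106.45226.
T_6 − M_6 ≈ -0.893.

-0.893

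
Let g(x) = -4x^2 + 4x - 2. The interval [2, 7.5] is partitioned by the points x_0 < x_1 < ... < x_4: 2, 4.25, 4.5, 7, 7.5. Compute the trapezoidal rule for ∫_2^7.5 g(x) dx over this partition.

-476.4375

Subinterval widths: 2.25, 0.25, 2.5, 0.5.
g(2) = -10, g(4.25) = -57.25, g(4.5) = -65, g(7) = -170, g(7.5) = -197.
On each subinterval the trapezoid contributes (Δx_i/2)·[g(x_{i-1}) + g(x_i)].
Sum = -476.4375.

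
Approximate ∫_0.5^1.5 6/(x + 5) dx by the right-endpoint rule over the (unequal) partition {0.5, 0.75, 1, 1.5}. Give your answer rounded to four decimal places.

0.9724

Subinterval widths: 0.25, 0.25, 0.5.
Right endpoints: 0.75, 1, 1.5.
f(0.75) = 24/23, f(1) = 1, f(1.5) = 12/13.
Sum = Σ Δx_i · f(x_i).
Sum ≈ 0.9724.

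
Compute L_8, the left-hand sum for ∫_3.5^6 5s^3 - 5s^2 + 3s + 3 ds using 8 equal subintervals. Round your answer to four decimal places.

Δs = (6 − 3.5)/8 = 0.3125.
Left endpoints: 3.5, 3.8125, 4.125, 4.4375, 4.75, 5.0625, 5.375, 5.6875.
f(3.5) = 166.625, f(3.8125) = 896361/4096, f(4.125) = 143997/512, f(4.4375) = 1453091/4096, f(4.75) = 440.296875, f(5.0625) = 2206821/4096, f(5.375) = 333367/512, f(5.6875) = 3187551/4096.
Sum = Δs · [f(3.5) + f(3.8125) + f(4.125) + ...].
Sum ≈ 1071.8298.

1071.8298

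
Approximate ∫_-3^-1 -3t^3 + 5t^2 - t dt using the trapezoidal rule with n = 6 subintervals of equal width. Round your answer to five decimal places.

108.18519

Δt = (-1 − (-3))/6 = 1/3.
f(-3) = 129, f(-8/3) = 856/9, f(-7/3) = 203/3, f(-2) = 46, f(-5/3) = 265/9, f(-4/3) = 52/3, f(-1) = 9.
T_6 = (Δt/2)·[f(t_0) + 2f(t_1) + ... + 2f(t_{5}) + f(t_6)].
Sum ≈ 108.18519.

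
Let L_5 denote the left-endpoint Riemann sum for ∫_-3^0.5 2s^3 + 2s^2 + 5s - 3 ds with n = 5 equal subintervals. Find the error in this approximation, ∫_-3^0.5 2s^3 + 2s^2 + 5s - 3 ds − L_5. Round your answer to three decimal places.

20.560

Exact integral: ∫_-3^0.5 f(s) ds ≈ -54.76042.
L_5 = -75.32.
Error ≈ -54.76042 − (-75.32) ≈ 20.560.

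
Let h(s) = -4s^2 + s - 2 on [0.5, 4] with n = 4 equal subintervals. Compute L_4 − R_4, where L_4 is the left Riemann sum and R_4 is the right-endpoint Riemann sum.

52.0625

L_4 = -60.046875.
R_4 = -112.109375.
L_4 − R_4 = 52.0625.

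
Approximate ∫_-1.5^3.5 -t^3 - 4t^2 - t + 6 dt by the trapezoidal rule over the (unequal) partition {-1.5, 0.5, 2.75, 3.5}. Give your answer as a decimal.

Subinterval widths: 2, 2.25, 0.75.
f(-1.5) = 1.875, f(0.5) = 4.375, f(2.75) = -47.796875, f(3.5) = -89.375.
On each subinterval the trapezoid contributes (Δt_i/2)·[f(t_{i-1}) + f(t_i)].
Sum = -94.0390625.

-94.0390625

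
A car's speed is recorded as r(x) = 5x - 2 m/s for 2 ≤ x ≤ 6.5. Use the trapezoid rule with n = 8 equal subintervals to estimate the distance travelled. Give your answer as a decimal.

Δx = (6.5 − 2)/8 = 0.5625.
r(2) = 8, r(2.5625) = 10.8125, r(3.125) = 13.625, r(3.6875) = 16.4375, r(4.25) = 19.25, r(4.8125) = 22.0625, r(5.375) = 24.875, r(5.9375) = 27.6875, r(6.5) = 30.5.
T_8 = (Δx/2)·[r(x_0) + 2r(x_1) + ... + 2r(x_{7}) + r(x_8)].
Sum = 86.625.

86.625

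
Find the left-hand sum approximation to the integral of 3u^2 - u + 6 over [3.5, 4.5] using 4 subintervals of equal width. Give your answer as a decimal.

47.40625

Δu = (4.5 − 3.5)/4 = 0.25.
Left endpoints: 3.5, 3.75, 4, 4.25.
f(3.5) = 39.25, f(3.75) = 44.4375, f(4) = 50, f(4.25) = 55.9375.
Sum = Δu · [f(3.5) + f(3.75) + f(4) + f(4.25)].
Sum = 47.40625.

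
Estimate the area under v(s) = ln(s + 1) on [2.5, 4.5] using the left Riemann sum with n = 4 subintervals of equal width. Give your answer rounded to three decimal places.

Δs = (4.5 − 2.5)/4 = 0.5.
Left endpoints: 2.5, 3, 3.5, 4.
v(2.5) ≈ 1.253, v(3) ≈ 1.386, v(3.5) ≈ 1.504, v(4) ≈ 1.609.
Sum = Δs · [v(2.5) + v(3) + v(3.5) + v(4)].
Sum ≈ 2.876.

2.876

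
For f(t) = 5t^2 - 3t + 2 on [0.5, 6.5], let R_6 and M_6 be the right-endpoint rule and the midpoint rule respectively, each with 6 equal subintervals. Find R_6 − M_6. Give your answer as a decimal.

R_6 = 507.5.
M_6 = 404.
R_6 − M_6 = 103.5.

103.5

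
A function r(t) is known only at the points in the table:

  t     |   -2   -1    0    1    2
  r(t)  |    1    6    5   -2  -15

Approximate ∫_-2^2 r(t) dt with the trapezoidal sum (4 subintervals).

2

Δt = 1.
T_4 = (1/2)·[1 + 2·6 + 2·5 + 2·(-2) + (-15)] = 2.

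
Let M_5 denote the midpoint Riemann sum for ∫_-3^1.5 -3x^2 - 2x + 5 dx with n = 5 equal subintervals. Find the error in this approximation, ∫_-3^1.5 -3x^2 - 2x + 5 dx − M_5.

Exact integral: ∫_-3^1.5 f(x) dx = -1.125.
M_5 = -0.21375.
Error = -1.125 − (-0.21375) = -0.91125.

-0.91125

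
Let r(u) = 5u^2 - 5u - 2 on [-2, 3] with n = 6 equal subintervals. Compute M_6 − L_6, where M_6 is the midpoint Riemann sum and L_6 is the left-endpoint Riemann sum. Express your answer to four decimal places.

-4.3403

M_6 ≈ 34.386574.
L_6 ≈ 38.726852.
M_6 − L_6 ≈ -4.3403.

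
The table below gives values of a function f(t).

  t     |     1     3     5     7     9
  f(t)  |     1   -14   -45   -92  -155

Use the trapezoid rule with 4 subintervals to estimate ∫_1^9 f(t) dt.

-456

Δt = 2.
T_4 = (2/2)·[1 + 2·(-14) + 2·(-45) + 2·(-92) + (-155)] = -456.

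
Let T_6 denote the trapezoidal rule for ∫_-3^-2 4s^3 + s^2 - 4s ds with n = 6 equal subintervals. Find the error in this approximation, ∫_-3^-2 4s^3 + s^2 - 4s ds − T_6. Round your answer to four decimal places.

Exact integral: ∫_-3^-2 f(s) ds ≈ -48.666667.
T_6 ≈ -48.800926.
Error ≈ -48.666667 − (-48.800926) ≈ 0.1343.

0.1343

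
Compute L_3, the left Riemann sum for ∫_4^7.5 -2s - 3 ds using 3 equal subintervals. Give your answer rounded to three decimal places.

-46.667

Δs = (7.5 − 4)/3 = 7/6.
Left endpoints: 4, 31/6, 19/3.
f(4) = -11, f(31/6) = -40/3, f(19/3) = -47/3.
Sum = Δs · [f(4) + f(31/6) + f(19/3)].
Sum ≈ -46.667.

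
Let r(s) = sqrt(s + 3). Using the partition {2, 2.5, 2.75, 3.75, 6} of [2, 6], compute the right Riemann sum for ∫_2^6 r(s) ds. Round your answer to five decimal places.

Subinterval widths: 0.5, 0.25, 1, 2.25.
Right endpoints: 2.5, 2.75, 3.75, 6.
r(2.5) ≈ 2.34521, r(2.75) ≈ 2.39792, r(3.75) ≈ 2.59808, r(6) ≈ 3.00000.
Sum = Σ Δs_i · r(s_i).
Sum ≈ 11.12016.

11.12016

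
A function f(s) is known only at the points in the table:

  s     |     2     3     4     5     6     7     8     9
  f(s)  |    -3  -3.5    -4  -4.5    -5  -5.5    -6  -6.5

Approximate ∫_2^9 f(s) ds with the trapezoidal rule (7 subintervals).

-33.25

Δs = 1.
T_7 = (1/2)·[(-3) + 2·(-3.5) + 2·(-4) + 2·(-4.5) + 2·(-5) + 2·(-5.5) + 2·(-6) + (-6.5)] = -33.25.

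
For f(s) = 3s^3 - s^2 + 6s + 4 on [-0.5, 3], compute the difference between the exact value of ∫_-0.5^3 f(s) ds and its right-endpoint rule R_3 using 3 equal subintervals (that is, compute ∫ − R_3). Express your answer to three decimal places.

Exact integral: ∫_-0.5^3 f(s) ds ≈ 91.91146.
R_3 ≈ 154.66435.
Error ≈ 91.91146 − 154.66435 ≈ -62.753.

-62.753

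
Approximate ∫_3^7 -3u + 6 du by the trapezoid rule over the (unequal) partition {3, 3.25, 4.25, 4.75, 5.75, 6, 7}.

Subinterval widths: 0.25, 1, 0.5, 1, 0.25, 1.
f(3) = -3, f(3.25) = -3.75, f(4.25) = -6.75, f(4.75) = -8.25, f(5.75) = -11.25, f(6) = -12, f(7) = -15.
On each subinterval the trapezoid contributes (Δu_i/2)·[f(u_{i-1}) + f(u_i)].
Sum = -36.

-36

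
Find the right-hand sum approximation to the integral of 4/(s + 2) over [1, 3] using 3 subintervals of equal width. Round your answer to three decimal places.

1.876

Δs = (3 − 1)/3 = 2/3.
Right endpoints: 5/3, 7/3, 3.
f(5/3) = 12/11, f(7/3) = 12/13, f(3) = 0.8.
Sum = Δs · [f(5/3) + f(7/3) + f(3)].
Sum ≈ 1.876.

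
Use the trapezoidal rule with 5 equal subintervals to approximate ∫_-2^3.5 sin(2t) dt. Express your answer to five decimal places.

Δt = (3.5 − (-2))/5 = 1.1.
f(-2) ≈ 0.75680, f(-0.9) ≈ -0.97385, f(0.2) ≈ 0.38942, f(1.3) ≈ 0.51550, f(2.4) ≈ -0.99616, f(3.5) ≈ 0.65699.
T_5 = (Δt/2)·[f(t_0) + 2f(t_1) + ... + 2f(t_{4}) + f(t_5)].
Sum ≈ -0.39402.

-0.39402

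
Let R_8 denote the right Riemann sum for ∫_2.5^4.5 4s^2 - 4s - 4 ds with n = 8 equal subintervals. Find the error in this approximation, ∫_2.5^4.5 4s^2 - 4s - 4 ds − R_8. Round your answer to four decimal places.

-6.0833

Exact integral: ∫_2.5^4.5 f(s) ds ≈ 64.666667.
R_8 = 70.75.
Error ≈ 64.666667 − 70.75 ≈ -6.0833.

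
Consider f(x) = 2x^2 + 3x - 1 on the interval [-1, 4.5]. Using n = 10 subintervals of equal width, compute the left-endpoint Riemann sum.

70.22125

Δx = (4.5 − (-1))/10 = 0.55.
Left endpoints: -1, -0.45, 0.1, 0.65, 1.2, 1.75, 2.3, 2.85, 3.4, 3.95.
f(-1) = -2, f(-0.45) = -1.945, f(0.1) = -0.68, f(0.65) = 1.795, f(1.2) = 5.48, f(1.75) = 10.375, f(2.3) = 16.48, f(2.85) = 23.795, f(3.4) = 32.32, f(3.95) = 42.055.
Sum = Δx · [f(-1) + f(-0.45) + f(0.1) + ...].
Sum = 70.22125.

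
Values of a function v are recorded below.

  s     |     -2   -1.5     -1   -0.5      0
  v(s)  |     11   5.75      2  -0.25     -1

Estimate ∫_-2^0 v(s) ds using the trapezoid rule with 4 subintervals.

Δs = 0.5.
T_4 = (0.5/2)·[11 + 2·5.75 + 2·2 + 2·(-0.25) + (-1)] = 6.25.

6.25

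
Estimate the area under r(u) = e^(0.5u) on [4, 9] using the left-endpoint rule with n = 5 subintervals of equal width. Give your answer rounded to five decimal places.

Δu = (9 − 4)/5 = 1.
Left endpoints: 4, 5, 6, 7, 8.
r(4) ≈ 7.38906, r(5) ≈ 12.18249, r(6) ≈ 20.08554, r(7) ≈ 33.11545, r(8) ≈ 54.59815.
Sum = Δu · [r(4) + r(5) + r(6) + r(7) + r(8)].
Sum ≈ 127.37069.

127.37069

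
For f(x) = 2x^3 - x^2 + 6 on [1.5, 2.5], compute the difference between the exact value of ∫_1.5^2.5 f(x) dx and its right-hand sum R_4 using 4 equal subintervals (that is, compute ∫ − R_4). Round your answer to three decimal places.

Exact integral: ∫_1.5^2.5 f(x) dx ≈ 18.91667.
R_4 = 21.59375.
Error ≈ 18.91667 − 21.59375 ≈ -2.677.

-2.677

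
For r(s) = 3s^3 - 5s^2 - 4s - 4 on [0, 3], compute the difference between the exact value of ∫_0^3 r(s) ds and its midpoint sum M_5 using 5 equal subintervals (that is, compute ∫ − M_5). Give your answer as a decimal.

0.765

Exact integral: ∫_0^3 r(s) ds = -14.25.
M_5 = -15.015.
Error = -14.25 − (-15.015) = 0.765.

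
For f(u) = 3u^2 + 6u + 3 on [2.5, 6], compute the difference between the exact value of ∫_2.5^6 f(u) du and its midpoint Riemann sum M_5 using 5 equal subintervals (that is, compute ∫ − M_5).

Exact integral: ∫_2.5^6 f(u) du = 300.125.
M_5 = 299.69625.
Error = 300.125 − 299.69625 = 0.42875.

0.42875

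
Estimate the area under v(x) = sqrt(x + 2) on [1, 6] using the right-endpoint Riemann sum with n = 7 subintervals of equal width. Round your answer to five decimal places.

Δx = (6 − 1)/7 = 5/7.
Right endpoints: 12/7, 17/7, 22/7, 27/7, 32/7, 37/7, 6.
v(12/7) ≈ 1.92725, v(17/7) ≈ 2.10442, v(22/7) ≈ 2.26779, v(27/7) ≈ 2.42015, v(32/7) ≈ 2.56348, v(37/7) ≈ 2.69921, v(6) ≈ 2.82843.
Sum = Δx · [v(12/7) + v(17/7) + v(22/7) + ...].
Sum ≈ 12.00766.

12.00766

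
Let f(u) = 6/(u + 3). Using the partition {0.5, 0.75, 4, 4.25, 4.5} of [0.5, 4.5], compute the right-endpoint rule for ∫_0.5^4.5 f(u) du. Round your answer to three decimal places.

Subinterval widths: 0.25, 3.25, 0.25, 0.25.
Right endpoints: 0.75, 4, 4.25, 4.5.
f(0.75) = 1.6, f(4) = 6/7, f(4.25) = 24/29, f(4.5) = 0.8.
Sum = Σ Δu_i · f(u_i).
Sum ≈ 3.593.

3.593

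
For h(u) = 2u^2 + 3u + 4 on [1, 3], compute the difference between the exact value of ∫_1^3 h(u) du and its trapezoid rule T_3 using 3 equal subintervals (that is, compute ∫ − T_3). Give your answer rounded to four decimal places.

Exact integral: ∫_1^3 h(u) du ≈ 37.333333.
T_3 ≈ 37.629630.
Error ≈ 37.333333 − 37.629630 ≈ -0.2963.

-0.2963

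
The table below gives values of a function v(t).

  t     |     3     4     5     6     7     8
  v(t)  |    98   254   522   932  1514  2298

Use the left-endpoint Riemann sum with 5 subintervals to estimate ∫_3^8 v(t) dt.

Δt = 1.
Sum = 1·[98 + 254 + 522 + 932 + 1514] = 3320.

3320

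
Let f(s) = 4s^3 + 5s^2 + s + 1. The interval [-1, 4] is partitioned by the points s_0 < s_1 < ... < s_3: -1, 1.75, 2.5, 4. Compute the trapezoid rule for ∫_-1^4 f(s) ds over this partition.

Subinterval widths: 2.75, 0.75, 1.5.
f(-1) = 1, f(1.75) = 39.5, f(2.5) = 97.25, f(4) = 341.
On each subinterval the trapezoid contributes (Δs_i/2)·[f(s_{i-1}) + f(s_i)].
Sum = 435.65625.

435.65625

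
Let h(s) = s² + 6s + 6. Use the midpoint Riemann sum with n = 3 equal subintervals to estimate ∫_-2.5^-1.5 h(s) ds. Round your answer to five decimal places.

Δs = (-1.5 − (-2.5))/3 = 1/3.
Midpoints: -7/3, -2, -5/3.
h(-7/3) = -23/9, h(-2) = -2, h(-5/3) = -11/9.
Sum = Δs · [h(-7/3) + h(-2) + h(-5/3)].
Sum ≈ -1.92593.

-1.92593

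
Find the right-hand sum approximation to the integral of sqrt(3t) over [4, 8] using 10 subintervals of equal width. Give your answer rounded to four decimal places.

Δt = (8 − 4)/10 = 0.4.
Right endpoints: 4.4, 4.8, 5.2, 5.6, 6, 6.4, 6.8, 7.2, 7.6, 8.
f(4.4) ≈ 3.6332, f(4.8) ≈ 3.7947, f(5.2) ≈ 3.9497, f(5.6) ≈ 4.0988, f(6) ≈ 4.2426, f(6.4) ≈ 4.3818, f(6.8) ≈ 4.5166, f(7.2) ≈ 4.6476, f(7.6) ≈ 4.7749, f(8) ≈ 4.8990.
Sum = Δt · [f(4.4) + f(4.8) + f(5.2) + ...].
Sum ≈ 17.1756.

17.1756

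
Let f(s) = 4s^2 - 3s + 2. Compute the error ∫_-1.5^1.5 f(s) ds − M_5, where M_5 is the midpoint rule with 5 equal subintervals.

0.36

Exact integral: ∫_-1.5^1.5 f(s) ds = 15.
M_5 = 14.64.
Error = 15 − 14.64 = 0.36.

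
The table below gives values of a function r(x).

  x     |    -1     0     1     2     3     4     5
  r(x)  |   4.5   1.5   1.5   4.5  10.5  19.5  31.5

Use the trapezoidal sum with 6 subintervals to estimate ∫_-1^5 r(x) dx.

55.5

Δx = 1.
T_6 = (1/2)·[4.5 + 2·1.5 + 2·1.5 + 2·4.5 + 2·10.5 + 2·19.5 + 31.5] = 55.5.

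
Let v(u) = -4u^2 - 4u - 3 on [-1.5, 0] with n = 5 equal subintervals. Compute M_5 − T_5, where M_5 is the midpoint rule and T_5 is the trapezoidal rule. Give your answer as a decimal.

0.135

M_5 = -4.455.
T_5 = -4.59.
M_5 − T_5 = 0.135.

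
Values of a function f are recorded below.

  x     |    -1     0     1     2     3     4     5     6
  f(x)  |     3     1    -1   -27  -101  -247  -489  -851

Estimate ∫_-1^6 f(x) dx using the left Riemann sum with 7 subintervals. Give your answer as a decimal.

-861

Δx = 1.
Sum = 1·[3 + 1 + (-1) + (-27) + (-101) + (-247) + (-489)] = -861.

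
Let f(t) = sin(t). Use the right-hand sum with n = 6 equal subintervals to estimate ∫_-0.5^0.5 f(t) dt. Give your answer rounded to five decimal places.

0.07990

Δt = (0.5 − (-0.5))/6 = 1/6.
Right endpoints: -1/3, -1/6, 0, 1/6, 1/3, 0.5.
f(-1/3) ≈ -0.32719, f(-1/6) ≈ -0.16590, f(0) ≈ 0.00000, f(1/6) ≈ 0.16590, f(1/3) ≈ 0.32719, f(0.5) ≈ 0.47943.
Sum = Δt · [f(-1/3) + f(-1/6) + f(0) + ...].
Sum ≈ 0.07990.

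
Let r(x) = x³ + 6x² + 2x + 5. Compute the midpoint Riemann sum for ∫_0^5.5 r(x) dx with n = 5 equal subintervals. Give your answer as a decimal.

611.3628125

Δx = (5.5 − 0)/5 = 1.1.
Midpoints: 0.55, 1.65, 2.75, 3.85, 4.95.
r(0.55) = 8.081375, r(1.65) = 29.127125, r(2.75) = 76.671875, r(3.85) = 158.701625, r(4.95) = 283.202375.
Sum = Δx · [r(0.55) + r(1.65) + r(2.75) + r(3.85) + r(4.95)].
Sum = 611.3628125.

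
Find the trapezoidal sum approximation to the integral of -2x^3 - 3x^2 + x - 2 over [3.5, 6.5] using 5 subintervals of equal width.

-1046.19

Δx = (6.5 − 3.5)/5 = 0.6.
f(3.5) = -121, f(4.1) = -186.172, f(4.7) = -271.216, f(5.3) = -378.724, f(5.9) = -511.288, f(6.5) = -671.5.
T_5 = (Δx/2)·[f(x_0) + 2f(x_1) + ... + 2f(x_{4}) + f(x_5)].
Sum = -1046.19.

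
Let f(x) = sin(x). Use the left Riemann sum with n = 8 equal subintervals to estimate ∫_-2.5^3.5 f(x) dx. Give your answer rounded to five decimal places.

Δx = (3.5 − (-2.5))/8 = 0.75.
Left endpoints: -2.5, -1.75, -1, -0.25, 0.5, 1.25, 2, 2.75.
f(-2.5) ≈ -0.59847, f(-1.75) ≈ -0.98399, f(-1) ≈ -0.84147, f(-0.25) ≈ -0.24740, f(0.5) ≈ 0.47943, f(1.25) ≈ 0.94898, f(2) ≈ 0.90930, f(2.75) ≈ 0.38166.
Sum = Δx · [f(-2.5) + f(-1.75) + f(-1) + ...].
Sum ≈ 0.03603.

0.03603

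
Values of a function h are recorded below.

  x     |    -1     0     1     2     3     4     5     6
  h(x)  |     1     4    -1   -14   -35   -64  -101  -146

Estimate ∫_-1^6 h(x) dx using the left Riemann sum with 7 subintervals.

Δx = 1.
Sum = 1·[1 + 4 + (-1) + (-14) + (-35) + (-64) + (-101)] = -210.

-210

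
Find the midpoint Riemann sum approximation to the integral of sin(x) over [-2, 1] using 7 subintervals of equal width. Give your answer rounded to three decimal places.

Δx = (1 − (-2))/7 = 3/7.
Midpoints: -25/14, -19/14, -13/14, -0.5, -1/14, 5/14, 11/14.
f(-25/14) ≈ -0.977, f(-19/14) ≈ -0.977, f(-13/14) ≈ -0.801, f(-0.5) ≈ -0.479, f(-1/14) ≈ -0.071, f(5/14) ≈ 0.350, f(11/14) ≈ 0.707.
Sum = Δx · [f(-25/14) + f(-19/14) + f(-13/14) + ...].
Sum ≈ -0.964.

-0.964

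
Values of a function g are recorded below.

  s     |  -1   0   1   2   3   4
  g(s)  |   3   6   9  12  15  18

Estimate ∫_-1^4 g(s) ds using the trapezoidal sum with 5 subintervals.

52.5

Δs = 1.
T_5 = (1/2)·[3 + 2·6 + 2·9 + 2·12 + 2·15 + 18] = 52.5.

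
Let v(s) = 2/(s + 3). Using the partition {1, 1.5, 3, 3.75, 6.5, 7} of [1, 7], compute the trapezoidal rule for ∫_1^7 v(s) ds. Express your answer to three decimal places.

Subinterval widths: 0.5, 1.5, 0.75, 2.75, 0.5.
v(1) = 0.5, v(1.5) = 4/9, v(3) = 1/3, v(3.75) = 8/27, v(6.5) = 4/19, v(7) = 0.2.
On each subinterval the trapezoid contributes (Δs_i/2)·[v(s_{i-1}) + v(s_i)].
Sum ≈ 1.855.

1.855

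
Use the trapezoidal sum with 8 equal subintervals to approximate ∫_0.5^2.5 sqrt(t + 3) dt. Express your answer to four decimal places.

Δt = (2.5 − 0.5)/8 = 0.25.
f(0.5) ≈ 1.8708, f(0.75) ≈ 1.9365, f(1) ≈ 2.0000, f(1.25) ≈ 2.0616, f(1.5) ≈ 2.1213, f(1.75) ≈ 2.1794, f(2) ≈ 2.2361, f(2.25) ≈ 2.2913, f(2.5) ≈ 2.3452.
T_8 = (Δt/2)·[f(t_0) + 2f(t_1) + ... + 2f(t_{7}) + f(t_8)].
Sum ≈ 4.2335.

4.2335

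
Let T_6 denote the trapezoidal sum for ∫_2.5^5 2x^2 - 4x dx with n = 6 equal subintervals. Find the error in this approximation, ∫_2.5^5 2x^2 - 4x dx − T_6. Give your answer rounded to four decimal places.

-0.1447

Exact integral: ∫_2.5^5 f(x) dx ≈ 35.416667.
T_6 ≈ 35.561343.
Error ≈ 35.416667 − 35.561343 ≈ -0.1447.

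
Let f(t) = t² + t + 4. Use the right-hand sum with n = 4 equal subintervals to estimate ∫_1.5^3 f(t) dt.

18.83203125

Δt = (3 − 1.5)/4 = 0.375.
Right endpoints: 1.875, 2.25, 2.625, 3.
f(1.875) = 9.390625, f(2.25) = 11.3125, f(2.625) = 13.515625, f(3) = 16.
Sum = Δt · [f(1.875) + f(2.25) + f(2.625) + f(3)].
Sum = 18.83203125.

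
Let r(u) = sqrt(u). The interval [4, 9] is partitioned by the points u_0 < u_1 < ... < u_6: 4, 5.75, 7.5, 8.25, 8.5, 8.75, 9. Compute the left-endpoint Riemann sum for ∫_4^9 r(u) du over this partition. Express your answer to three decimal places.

11.937

Subinterval widths: 1.75, 1.75, 0.75, 0.25, 0.25, 0.25.
Left endpoints: 4, 5.75, 7.5, 8.25, 8.5, 8.75.
r(4) ≈ 2.000, r(5.75) ≈ 2.398, r(7.5) ≈ 2.739, r(8.25) ≈ 2.872, r(8.5) ≈ 2.915, r(8.75) ≈ 2.958.
Sum = Σ Δu_i · r(u_i).
Sum ≈ 11.937.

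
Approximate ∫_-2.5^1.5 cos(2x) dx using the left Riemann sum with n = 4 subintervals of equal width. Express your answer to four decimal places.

Δx = (1.5 − (-2.5))/4 = 1.
Left endpoints: -2.5, -1.5, -0.5, 0.5.
f(-2.5) ≈ 0.2837, f(-1.5) ≈ -0.9900, f(-0.5) ≈ 0.5403, f(0.5) ≈ 0.5403.
Sum = Δx · [f(-2.5) + f(-1.5) + f(-0.5) + f(0.5)].
Sum ≈ 0.3743.

0.3743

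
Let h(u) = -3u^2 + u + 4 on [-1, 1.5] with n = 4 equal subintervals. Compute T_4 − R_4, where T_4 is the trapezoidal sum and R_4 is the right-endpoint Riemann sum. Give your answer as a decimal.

0.390625

T_4 = 5.76171875.
R_4 = 5.37109375.
T_4 − R_4 = 0.390625.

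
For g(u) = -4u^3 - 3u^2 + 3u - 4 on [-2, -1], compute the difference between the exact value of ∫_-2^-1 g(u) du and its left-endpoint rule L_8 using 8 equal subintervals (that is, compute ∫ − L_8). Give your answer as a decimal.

Exact integral: ∫_-2^-1 g(u) du = -0.5.
L_8 = 0.5390625.
Error = -0.5 − 0.5390625 = -1.0390625.

-1.0390625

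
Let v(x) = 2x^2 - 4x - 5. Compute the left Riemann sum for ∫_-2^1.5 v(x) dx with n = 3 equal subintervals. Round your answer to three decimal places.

5.380

Δx = (1.5 − (-2))/3 = 7/6.
Left endpoints: -2, -5/6, 1/3.
v(-2) = 11, v(-5/6) = -5/18, v(1/3) = -55/9.
Sum = Δx · [v(-2) + v(-5/6) + v(1/3)].
Sum ≈ 5.380.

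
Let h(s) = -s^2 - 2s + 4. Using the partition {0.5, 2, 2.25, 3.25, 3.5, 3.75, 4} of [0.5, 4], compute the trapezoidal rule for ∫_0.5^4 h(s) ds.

Subinterval widths: 1.5, 0.25, 1, 0.25, 0.25, 0.25.
h(0.5) = 2.75, h(2) = -4, h(2.25) = -5.5625, h(3.25) = -13.0625, h(3.5) = -15.25, h(3.75) = -17.5625, h(4) = -20.
On each subinterval the trapezoid contributes (Δs_i/2)·[h(s_{i-1}) + h(s_i)].
Sum = -23.78125.

-23.78125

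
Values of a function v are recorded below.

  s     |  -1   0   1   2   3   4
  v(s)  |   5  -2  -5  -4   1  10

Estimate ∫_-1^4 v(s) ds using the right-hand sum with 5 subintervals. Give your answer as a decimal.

Δs = 1.
Sum = 1·[(-2) + (-5) + (-4) + 1 + 10] = 0.

0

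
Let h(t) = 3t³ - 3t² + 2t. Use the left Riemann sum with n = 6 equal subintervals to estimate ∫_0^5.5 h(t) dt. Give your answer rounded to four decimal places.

374.7114

Δt = (5.5 − 0)/6 = 11/12.
Left endpoints: 0, 11/12, 11/6, 2.75, 11/3, 55/12.
h(0) = 0, h(11/12) = 935/576, h(11/6) = 869/72, h(2.75) = 45.203125, h(11/3) = 1034/9, h(55/12) = 135355/576.
Sum = Δt · [h(0) + h(11/12) + h(11/6) + ...].
Sum ≈ 374.7114.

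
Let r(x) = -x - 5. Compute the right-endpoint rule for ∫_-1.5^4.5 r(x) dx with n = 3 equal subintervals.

-45

Δx = (4.5 − (-1.5))/3 = 2.
Right endpoints: 0.5, 2.5, 4.5.
r(0.5) = -5.5, r(2.5) = -7.5, r(4.5) = -9.5.
Sum = Δx · [r(0.5) + r(2.5) + r(4.5)].
Sum = -45.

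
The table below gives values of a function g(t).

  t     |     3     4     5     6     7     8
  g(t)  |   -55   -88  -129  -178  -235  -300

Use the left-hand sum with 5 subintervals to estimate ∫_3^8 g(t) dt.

-685

Δt = 1.
Sum = 1·[(-55) + (-88) + (-129) + (-178) + (-235)] = -685.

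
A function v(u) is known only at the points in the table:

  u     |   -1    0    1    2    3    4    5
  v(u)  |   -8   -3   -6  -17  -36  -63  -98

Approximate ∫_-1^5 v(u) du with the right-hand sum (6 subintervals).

Δu = 1.
Sum = 1·[(-3) + (-6) + (-17) + (-36) + (-63) + (-98)] = -223.

-223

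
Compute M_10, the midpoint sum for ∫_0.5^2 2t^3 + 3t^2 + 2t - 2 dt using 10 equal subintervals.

Δt = (2 − 0.5)/10 = 0.15.
Midpoints: 0.575, 0.725, 0.875, 1.025, 1.175, 1.325, 1.475, 1.625, 1.775, 1.925.
f(0.575) = 0.52209375, f(0.725) = 1.78903125, f(0.875) = 3.38671875, f(1.025) = 5.35565625, f(1.175) = 7.73634375, f(1.325) = 10.56928125, f(1.475) = 13.89496875, f(1.625) = 17.75390625, f(1.775) = 22.18659375, f(1.925) = 27.23353125.
Sum = Δt · [f(0.575) + f(0.725) + f(0.875) + ...].
Sum = 16.56421875.

16.56421875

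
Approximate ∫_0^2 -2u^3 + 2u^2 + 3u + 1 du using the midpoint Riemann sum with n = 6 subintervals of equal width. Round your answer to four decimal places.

Δu = (2 − 0)/6 = 1/3.
Midpoints: 1/6, 0.5, 5/6, 7/6, 1.5, 11/6.
f(1/6) = 167/108, f(0.5) = 2.75, f(5/6) = 403/108, f(7/6) = 437/108, f(1.5) = 3.25, f(11/6) = 97/108.
Sum = Δu · [f(1/6) + f(0.5) + f(5/6) + ...].
Sum ≈ 5.4074.

5.4074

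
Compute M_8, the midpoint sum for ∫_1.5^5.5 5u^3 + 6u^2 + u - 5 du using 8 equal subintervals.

1452.625

Δu = (5.5 − 1.5)/8 = 0.5.
Midpoints: 1.75, 2.25, 2.75, 3.25, 3.75, 4.25, 4.75, 5.25.
f(1.75) = 41.921875, f(2.25) = 84.578125, f(2.75) = 147.109375, f(3.25) = 233.265625, f(3.75) = 346.796875, f(4.25) = 491.453125, f(4.75) = 670.984375, f(5.25) = 889.140625.
Sum = Δu · [f(1.75) + f(2.25) + f(2.75) + ...].
Sum = 1452.625.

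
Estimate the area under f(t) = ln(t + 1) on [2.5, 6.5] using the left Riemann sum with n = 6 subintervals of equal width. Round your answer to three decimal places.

6.467

Δt = (6.5 − 2.5)/6 = 2/3.
Left endpoints: 2.5, 19/6, 23/6, 4.5, 31/6, 35/6.
f(2.5) ≈ 1.253, f(19/6) ≈ 1.427, f(23/6) ≈ 1.576, f(4.5) ≈ 1.705, f(31/6) ≈ 1.819, f(35/6) ≈ 1.922.
Sum = Δt · [f(2.5) + f(19/6) + f(23/6) + ...].
Sum ≈ 6.467.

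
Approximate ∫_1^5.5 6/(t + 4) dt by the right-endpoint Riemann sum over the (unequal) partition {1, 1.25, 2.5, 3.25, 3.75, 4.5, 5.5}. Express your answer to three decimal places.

Subinterval widths: 0.25, 1.25, 0.75, 0.5, 0.75, 1.
Right endpoints: 1.25, 2.5, 3.25, 3.75, 4.5, 5.5.
f(1.25) = 8/7, f(2.5) = 12/13, f(3.25) = 24/29, f(3.75) = 24/31, f(4.5) = 12/17, f(5.5) = 12/19.
Sum = Σ Δt_i · f(t_i).
Sum ≈ 3.608.

3.608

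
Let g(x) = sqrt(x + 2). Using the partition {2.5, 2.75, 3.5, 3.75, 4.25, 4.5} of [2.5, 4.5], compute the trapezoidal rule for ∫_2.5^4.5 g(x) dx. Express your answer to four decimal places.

Subinterval widths: 0.25, 0.75, 0.25, 0.5, 0.25.
g(2.5) ≈ 2.1213, g(2.75) ≈ 2.1794, g(3.5) ≈ 2.3452, g(3.75) ≈ 2.3979, g(4.25) ≈ 2.5000, g(4.5) ≈ 2.5495.
On each subinterval the trapezoid contributes (Δx_i/2)·[g(x_{i-1}) + g(x_i)].
Sum ≈ 4.6829.

4.6829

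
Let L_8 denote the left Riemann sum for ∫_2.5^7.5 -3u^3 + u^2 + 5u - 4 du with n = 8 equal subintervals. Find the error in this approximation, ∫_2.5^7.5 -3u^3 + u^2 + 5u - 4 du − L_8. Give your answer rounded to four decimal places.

-343.0990

Exact integral: ∫_2.5^7.5 f(u) du ≈ -2103.333333.
L_8 = -1760.234375.
Error ≈ -2103.333333 − (-1760.234375) ≈ -343.0990.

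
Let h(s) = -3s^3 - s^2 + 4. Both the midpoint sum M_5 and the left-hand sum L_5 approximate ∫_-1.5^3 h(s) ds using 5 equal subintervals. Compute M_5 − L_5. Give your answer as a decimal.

M_5 = -46.7240625.
L_5 = -9.7425.
M_5 − L_5 = -36.9815625.

-36.9815625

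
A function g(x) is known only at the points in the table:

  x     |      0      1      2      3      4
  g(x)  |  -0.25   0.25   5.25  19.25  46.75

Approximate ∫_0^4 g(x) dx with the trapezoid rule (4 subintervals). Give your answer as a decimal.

Δx = 1.
T_4 = (1/2)·[(-0.25) + 2·0.25 + 2·5.25 + 2·19.25 + 46.75] = 48.

48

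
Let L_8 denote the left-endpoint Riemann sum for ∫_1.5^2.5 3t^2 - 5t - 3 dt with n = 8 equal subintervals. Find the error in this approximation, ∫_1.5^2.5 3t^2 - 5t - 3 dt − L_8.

0.4296875

Exact integral: ∫_1.5^2.5 f(t) dt = -0.75.
L_8 = -1.1796875.
Error = -0.75 − (-1.1796875) = 0.4296875.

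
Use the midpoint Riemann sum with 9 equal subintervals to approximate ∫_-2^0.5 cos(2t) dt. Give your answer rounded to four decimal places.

0.0429

Δt = (0.5 − (-2))/9 = 5/18.
Midpoints: -67/36, -19/12, -47/36, -37/36, -0.75, -17/36, -7/36, 1/12, 13/36.
f(-67/36) ≈ -0.8361, f(-19/12) ≈ -0.9997, f(-47/36) ≈ -0.8626, f(-37/36) ≈ -0.4660, f(-0.75) ≈ 0.0707, f(-17/36) ≈ 0.5862, f(-7/36) ≈ 0.9253, f(1/12) ≈ 0.9861, f(13/36) ≈ 0.7503.
Sum = Δt · [f(-67/36) + f(-19/12) + f(-47/36) + ...].
Sum ≈ 0.0429.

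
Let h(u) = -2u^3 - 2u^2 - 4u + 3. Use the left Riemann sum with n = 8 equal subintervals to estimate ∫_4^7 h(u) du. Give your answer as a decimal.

-1198.7109375

Δu = (7 − 4)/8 = 0.375.
Left endpoints: 4, 4.375, 4.75, 5.125, 5.5, 5.875, 6.25, 6.625.
h(4) = -173, h(4.375) = -220.26171875, h(4.75) = -275.46875, h(5.125) = -339.25390625, h(5.5) = -412.25, h(5.875) = -495.08984375, h(6.25) = -588.40625, h(6.625) = -692.83203125.
Sum = Δu · [h(4) + h(4.375) + h(4.75) + ...].
Sum = -1198.7109375.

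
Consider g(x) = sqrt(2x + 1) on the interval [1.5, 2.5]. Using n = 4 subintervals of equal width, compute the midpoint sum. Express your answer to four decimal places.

Δx = (2.5 − 1.5)/4 = 0.25.
Midpoints: 1.625, 1.875, 2.125, 2.375.
g(1.625) ≈ 2.0616, g(1.875) ≈ 2.1794, g(2.125) ≈ 2.2913, g(2.375) ≈ 2.3979.
Sum = Δx · [g(1.625) + g(1.875) + g(2.125) + g(2.375)].
Sum ≈ 2.2326.

2.2326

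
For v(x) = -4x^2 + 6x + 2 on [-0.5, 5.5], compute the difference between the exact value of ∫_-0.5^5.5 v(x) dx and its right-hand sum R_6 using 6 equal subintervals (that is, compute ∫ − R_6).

Exact integral: ∫_-0.5^5.5 v(x) dx = -120.
R_6 = -166.
Error = -120 − (-166) = 46.

46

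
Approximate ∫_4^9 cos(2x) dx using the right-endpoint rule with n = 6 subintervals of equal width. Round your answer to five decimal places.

Δx = (9 − 4)/6 = 5/6.
Right endpoints: 29/6, 17/3, 6.5, 22/3, 49/6, 9.
f(29/6) ≈ -0.97089, f(17/3) ≈ 0.33137, f(6.5) ≈ 0.90745, f(22/3) ≈ -0.50510, f(49/6) ≈ -0.81075, f(9) ≈ 0.66032.
Sum = Δx · [f(29/6) + f(17/3) + f(6.5) + ...].
Sum ≈ -0.32300.

-0.32300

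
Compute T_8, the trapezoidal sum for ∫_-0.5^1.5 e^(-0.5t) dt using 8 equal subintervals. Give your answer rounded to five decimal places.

1.62543

Δt = (1.5 − (-0.5))/8 = 0.25.
f(-0.5) ≈ 1.28403, f(-0.25) ≈ 1.13315, f(0) ≈ 1.00000, f(0.25) ≈ 0.88250, f(0.5) ≈ 0.77880, f(0.75) ≈ 0.68729, f(1) ≈ 0.60653, f(1.25) ≈ 0.53526, f(1.5) ≈ 0.47237.
T_8 = (Δt/2)·[f(t_0) + 2f(t_1) + ... + 2f(t_{7}) + f(t_8)].
Sum ≈ 1.62543.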